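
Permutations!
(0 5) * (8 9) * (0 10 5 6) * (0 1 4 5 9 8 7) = (0 6 1 4 5 10 9 7) = [6, 4, 2, 3, 5, 10, 1, 0, 8, 7, 9]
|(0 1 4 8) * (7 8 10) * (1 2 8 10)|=|(0 2 8)(1 4)(7 10)|=6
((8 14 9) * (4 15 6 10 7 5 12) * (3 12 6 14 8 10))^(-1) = (3 6 5 7 10 9 14 15 4 12) = [0, 1, 2, 6, 12, 7, 5, 10, 8, 14, 9, 11, 3, 13, 15, 4]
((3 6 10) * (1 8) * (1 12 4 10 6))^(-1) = (1 3 10 4 12 8) = [0, 3, 2, 10, 12, 5, 6, 7, 1, 9, 4, 11, 8]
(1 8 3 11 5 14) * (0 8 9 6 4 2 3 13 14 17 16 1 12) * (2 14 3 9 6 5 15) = (0 8 13 3 11 15 2 9 5 17 16 1 6 4 14 12) = [8, 6, 9, 11, 14, 17, 4, 7, 13, 5, 10, 15, 0, 3, 12, 2, 1, 16]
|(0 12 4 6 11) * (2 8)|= 10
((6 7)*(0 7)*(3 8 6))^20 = (8) = [0, 1, 2, 3, 4, 5, 6, 7, 8]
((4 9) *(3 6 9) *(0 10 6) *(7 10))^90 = [3, 1, 2, 4, 9, 5, 10, 0, 8, 6, 7] = (0 3 4 9 6 10 7)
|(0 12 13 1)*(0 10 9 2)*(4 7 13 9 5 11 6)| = 8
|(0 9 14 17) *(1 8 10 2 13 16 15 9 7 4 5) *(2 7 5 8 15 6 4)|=56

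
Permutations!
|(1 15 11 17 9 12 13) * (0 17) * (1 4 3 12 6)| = |(0 17 9 6 1 15 11)(3 12 13 4)| = 28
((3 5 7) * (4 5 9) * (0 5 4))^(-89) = (0 5 7 3 9) = [5, 1, 2, 9, 4, 7, 6, 3, 8, 0]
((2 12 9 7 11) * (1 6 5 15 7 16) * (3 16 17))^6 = (1 2)(3 7)(5 9)(6 12)(11 16)(15 17) = [0, 2, 1, 7, 4, 9, 12, 3, 8, 5, 10, 16, 6, 13, 14, 17, 11, 15]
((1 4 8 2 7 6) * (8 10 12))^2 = [0, 10, 6, 3, 12, 5, 4, 1, 7, 9, 8, 11, 2] = (1 10 8 7)(2 6 4 12)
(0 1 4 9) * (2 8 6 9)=(0 1 4 2 8 6 9)=[1, 4, 8, 3, 2, 5, 9, 7, 6, 0]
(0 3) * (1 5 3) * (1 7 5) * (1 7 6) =(0 6 1 7 5 3) =[6, 7, 2, 0, 4, 3, 1, 5]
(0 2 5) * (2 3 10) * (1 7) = (0 3 10 2 5)(1 7) = [3, 7, 5, 10, 4, 0, 6, 1, 8, 9, 2]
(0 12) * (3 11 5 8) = [12, 1, 2, 11, 4, 8, 6, 7, 3, 9, 10, 5, 0] = (0 12)(3 11 5 8)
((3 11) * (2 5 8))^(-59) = (2 5 8)(3 11) = [0, 1, 5, 11, 4, 8, 6, 7, 2, 9, 10, 3]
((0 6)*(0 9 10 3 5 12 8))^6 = (0 12 3 9)(5 10 6 8) = [12, 1, 2, 9, 4, 10, 8, 7, 5, 0, 6, 11, 3]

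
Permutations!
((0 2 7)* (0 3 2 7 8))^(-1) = [8, 1, 3, 7, 4, 5, 6, 0, 2] = (0 8 2 3 7)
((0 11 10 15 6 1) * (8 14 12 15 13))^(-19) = (0 11 10 13 8 14 12 15 6 1) = [11, 0, 2, 3, 4, 5, 1, 7, 14, 9, 13, 10, 15, 8, 12, 6]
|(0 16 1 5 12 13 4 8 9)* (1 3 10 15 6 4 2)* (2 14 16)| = |(0 2 1 5 12 13 14 16 3 10 15 6 4 8 9)| = 15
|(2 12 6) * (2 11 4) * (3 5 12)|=7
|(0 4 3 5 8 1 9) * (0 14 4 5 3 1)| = 12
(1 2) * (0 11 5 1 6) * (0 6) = [11, 2, 0, 3, 4, 1, 6, 7, 8, 9, 10, 5] = (0 11 5 1 2)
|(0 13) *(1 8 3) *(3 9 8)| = |(0 13)(1 3)(8 9)| = 2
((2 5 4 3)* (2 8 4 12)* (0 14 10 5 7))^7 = (14)(3 8 4) = [0, 1, 2, 8, 3, 5, 6, 7, 4, 9, 10, 11, 12, 13, 14]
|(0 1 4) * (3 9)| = 6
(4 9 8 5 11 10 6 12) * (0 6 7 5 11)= [6, 1, 2, 3, 9, 0, 12, 5, 11, 8, 7, 10, 4]= (0 6 12 4 9 8 11 10 7 5)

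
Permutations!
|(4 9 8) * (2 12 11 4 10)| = 7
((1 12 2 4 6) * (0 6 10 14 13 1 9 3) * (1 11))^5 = (0 6 9 3)(1 14 2 11 10 12 13 4) = [6, 14, 11, 0, 1, 5, 9, 7, 8, 3, 12, 10, 13, 4, 2]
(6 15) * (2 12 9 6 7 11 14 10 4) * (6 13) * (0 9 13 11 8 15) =[9, 1, 12, 3, 2, 5, 0, 8, 15, 11, 4, 14, 13, 6, 10, 7] =(0 9 11 14 10 4 2 12 13 6)(7 8 15)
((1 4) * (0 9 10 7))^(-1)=[7, 4, 2, 3, 1, 5, 6, 10, 8, 0, 9]=(0 7 10 9)(1 4)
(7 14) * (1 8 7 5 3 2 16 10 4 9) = (1 8 7 14 5 3 2 16 10 4 9) = [0, 8, 16, 2, 9, 3, 6, 14, 7, 1, 4, 11, 12, 13, 5, 15, 10]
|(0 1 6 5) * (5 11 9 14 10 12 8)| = |(0 1 6 11 9 14 10 12 8 5)| = 10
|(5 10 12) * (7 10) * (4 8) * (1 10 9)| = 6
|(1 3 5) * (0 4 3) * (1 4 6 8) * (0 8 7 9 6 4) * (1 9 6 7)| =|(0 4 3 5)(1 8 9 7 6)| =20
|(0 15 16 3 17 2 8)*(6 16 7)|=9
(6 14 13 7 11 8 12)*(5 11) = (5 11 8 12 6 14 13 7) = [0, 1, 2, 3, 4, 11, 14, 5, 12, 9, 10, 8, 6, 7, 13]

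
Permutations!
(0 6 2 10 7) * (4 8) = (0 6 2 10 7)(4 8) = [6, 1, 10, 3, 8, 5, 2, 0, 4, 9, 7]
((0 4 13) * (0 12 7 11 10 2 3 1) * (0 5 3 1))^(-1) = [3, 2, 10, 5, 0, 1, 6, 12, 8, 9, 11, 7, 13, 4] = (0 3 5 1 2 10 11 7 12 13 4)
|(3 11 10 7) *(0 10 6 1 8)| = 8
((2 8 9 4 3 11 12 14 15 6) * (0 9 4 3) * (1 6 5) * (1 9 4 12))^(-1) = (0 4)(1 11 3 9 5 15 14 12 8 2 6) = [4, 11, 6, 9, 0, 15, 1, 7, 2, 5, 10, 3, 8, 13, 12, 14]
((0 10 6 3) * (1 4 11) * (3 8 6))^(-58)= (0 3 10)(1 11 4)= [3, 11, 2, 10, 1, 5, 6, 7, 8, 9, 0, 4]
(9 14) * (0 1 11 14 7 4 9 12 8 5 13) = (0 1 11 14 12 8 5 13)(4 9 7) = [1, 11, 2, 3, 9, 13, 6, 4, 5, 7, 10, 14, 8, 0, 12]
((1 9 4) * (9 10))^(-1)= (1 4 9 10)= [0, 4, 2, 3, 9, 5, 6, 7, 8, 10, 1]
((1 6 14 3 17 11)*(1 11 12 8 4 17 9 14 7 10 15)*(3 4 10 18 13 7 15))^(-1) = (1 15 6)(3 10 8 12 17 4 14 9)(7 13 18) = [0, 15, 2, 10, 14, 5, 1, 13, 12, 3, 8, 11, 17, 18, 9, 6, 16, 4, 7]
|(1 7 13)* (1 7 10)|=|(1 10)(7 13)|=2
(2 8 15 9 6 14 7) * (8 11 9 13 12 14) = (2 11 9 6 8 15 13 12 14 7) = [0, 1, 11, 3, 4, 5, 8, 2, 15, 6, 10, 9, 14, 12, 7, 13]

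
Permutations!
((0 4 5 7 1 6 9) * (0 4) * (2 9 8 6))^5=(1 7 5 4 9 2)(6 8)=[0, 7, 1, 3, 9, 4, 8, 5, 6, 2]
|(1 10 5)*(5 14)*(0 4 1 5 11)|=|(0 4 1 10 14 11)|=6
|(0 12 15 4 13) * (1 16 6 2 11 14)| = |(0 12 15 4 13)(1 16 6 2 11 14)| = 30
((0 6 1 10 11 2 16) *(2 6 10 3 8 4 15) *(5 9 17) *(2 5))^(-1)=(0 16 2 17 9 5 15 4 8 3 1 6 11 10)=[16, 6, 17, 1, 8, 15, 11, 7, 3, 5, 0, 10, 12, 13, 14, 4, 2, 9]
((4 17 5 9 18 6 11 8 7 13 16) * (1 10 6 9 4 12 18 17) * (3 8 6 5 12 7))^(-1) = (1 4 5 10)(3 8)(6 11)(7 16 13)(9 18 12 17) = [0, 4, 2, 8, 5, 10, 11, 16, 3, 18, 1, 6, 17, 7, 14, 15, 13, 9, 12]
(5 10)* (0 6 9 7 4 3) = (0 6 9 7 4 3)(5 10) = [6, 1, 2, 0, 3, 10, 9, 4, 8, 7, 5]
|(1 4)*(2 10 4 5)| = |(1 5 2 10 4)| = 5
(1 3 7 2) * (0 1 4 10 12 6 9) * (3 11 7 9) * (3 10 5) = (0 1 11 7 2 4 5 3 9)(6 10 12) = [1, 11, 4, 9, 5, 3, 10, 2, 8, 0, 12, 7, 6]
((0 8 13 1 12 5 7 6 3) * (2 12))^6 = (0 5 13 6 2)(1 3 12 8 7) = [5, 3, 0, 12, 4, 13, 2, 1, 7, 9, 10, 11, 8, 6]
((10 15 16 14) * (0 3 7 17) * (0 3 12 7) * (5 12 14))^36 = (0 12 10 17 16)(3 5 14 7 15) = [12, 1, 2, 5, 4, 14, 6, 15, 8, 9, 17, 11, 10, 13, 7, 3, 0, 16]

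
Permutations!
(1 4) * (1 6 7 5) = [0, 4, 2, 3, 6, 1, 7, 5] = (1 4 6 7 5)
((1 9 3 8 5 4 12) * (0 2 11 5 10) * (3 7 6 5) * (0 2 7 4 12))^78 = (0 9 12 6)(1 5 7 4)(2 8 11 10 3) = [9, 5, 8, 2, 1, 7, 0, 4, 11, 12, 3, 10, 6]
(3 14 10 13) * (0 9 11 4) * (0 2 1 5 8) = [9, 5, 1, 14, 2, 8, 6, 7, 0, 11, 13, 4, 12, 3, 10] = (0 9 11 4 2 1 5 8)(3 14 10 13)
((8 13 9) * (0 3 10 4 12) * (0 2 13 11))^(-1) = (0 11 8 9 13 2 12 4 10 3) = [11, 1, 12, 0, 10, 5, 6, 7, 9, 13, 3, 8, 4, 2]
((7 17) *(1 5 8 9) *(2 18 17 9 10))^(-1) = (1 9 7 17 18 2 10 8 5) = [0, 9, 10, 3, 4, 1, 6, 17, 5, 7, 8, 11, 12, 13, 14, 15, 16, 18, 2]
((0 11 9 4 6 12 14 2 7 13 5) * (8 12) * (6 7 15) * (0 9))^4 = (2 12 6)(4 9 5 13 7)(8 15 14) = [0, 1, 12, 3, 9, 13, 2, 4, 15, 5, 10, 11, 6, 7, 8, 14]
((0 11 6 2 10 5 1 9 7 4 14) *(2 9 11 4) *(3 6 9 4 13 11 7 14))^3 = (0 9 13 14 11)(1 10 7 5 2) = [9, 10, 1, 3, 4, 2, 6, 5, 8, 13, 7, 0, 12, 14, 11]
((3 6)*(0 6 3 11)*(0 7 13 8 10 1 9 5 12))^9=(0 5 1 8 7 6 12 9 10 13 11)=[5, 8, 2, 3, 4, 1, 12, 6, 7, 10, 13, 0, 9, 11]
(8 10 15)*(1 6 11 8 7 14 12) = [0, 6, 2, 3, 4, 5, 11, 14, 10, 9, 15, 8, 1, 13, 12, 7] = (1 6 11 8 10 15 7 14 12)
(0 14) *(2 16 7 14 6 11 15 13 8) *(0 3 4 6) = (2 16 7 14 3 4 6 11 15 13 8) = [0, 1, 16, 4, 6, 5, 11, 14, 2, 9, 10, 15, 12, 8, 3, 13, 7]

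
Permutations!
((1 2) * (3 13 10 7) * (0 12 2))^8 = (13) = [0, 1, 2, 3, 4, 5, 6, 7, 8, 9, 10, 11, 12, 13]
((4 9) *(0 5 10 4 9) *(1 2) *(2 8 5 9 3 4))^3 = [4, 10, 5, 9, 3, 1, 6, 7, 2, 0, 8] = (0 4 3 9)(1 10 8 2 5)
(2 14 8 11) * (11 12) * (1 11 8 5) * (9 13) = [0, 11, 14, 3, 4, 1, 6, 7, 12, 13, 10, 2, 8, 9, 5] = (1 11 2 14 5)(8 12)(9 13)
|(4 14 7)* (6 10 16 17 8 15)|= 6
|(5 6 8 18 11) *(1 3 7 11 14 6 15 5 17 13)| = 12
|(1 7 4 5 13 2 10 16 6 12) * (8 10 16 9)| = 9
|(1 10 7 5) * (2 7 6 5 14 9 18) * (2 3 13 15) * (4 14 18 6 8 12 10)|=6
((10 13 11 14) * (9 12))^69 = (9 12)(10 13 11 14) = [0, 1, 2, 3, 4, 5, 6, 7, 8, 12, 13, 14, 9, 11, 10]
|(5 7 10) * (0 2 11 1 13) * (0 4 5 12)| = 10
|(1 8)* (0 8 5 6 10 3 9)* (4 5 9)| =|(0 8 1 9)(3 4 5 6 10)| =20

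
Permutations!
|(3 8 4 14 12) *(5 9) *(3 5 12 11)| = 15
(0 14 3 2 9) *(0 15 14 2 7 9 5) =[2, 1, 5, 7, 4, 0, 6, 9, 8, 15, 10, 11, 12, 13, 3, 14] =(0 2 5)(3 7 9 15 14)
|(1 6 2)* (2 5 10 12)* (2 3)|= 7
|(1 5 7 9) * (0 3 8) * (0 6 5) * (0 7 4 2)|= |(0 3 8 6 5 4 2)(1 7 9)|= 21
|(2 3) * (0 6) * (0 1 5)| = 4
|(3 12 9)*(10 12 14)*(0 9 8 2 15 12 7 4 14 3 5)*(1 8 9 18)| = |(0 18 1 8 2 15 12 9 5)(4 14 10 7)| = 36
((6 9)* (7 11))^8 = [0, 1, 2, 3, 4, 5, 6, 7, 8, 9, 10, 11] = (11)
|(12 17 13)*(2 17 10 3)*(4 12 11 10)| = |(2 17 13 11 10 3)(4 12)| = 6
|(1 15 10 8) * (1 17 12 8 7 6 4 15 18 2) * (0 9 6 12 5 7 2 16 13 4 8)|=8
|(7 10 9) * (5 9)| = |(5 9 7 10)| = 4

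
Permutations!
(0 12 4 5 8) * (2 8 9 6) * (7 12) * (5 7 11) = [11, 1, 8, 3, 7, 9, 2, 12, 0, 6, 10, 5, 4] = (0 11 5 9 6 2 8)(4 7 12)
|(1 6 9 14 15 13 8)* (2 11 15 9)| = |(1 6 2 11 15 13 8)(9 14)| = 14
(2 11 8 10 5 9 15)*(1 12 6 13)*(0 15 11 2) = (0 15)(1 12 6 13)(5 9 11 8 10) = [15, 12, 2, 3, 4, 9, 13, 7, 10, 11, 5, 8, 6, 1, 14, 0]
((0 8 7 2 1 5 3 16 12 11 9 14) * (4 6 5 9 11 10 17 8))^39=(0 8 5 1 12)(2 16 14 17 6)(3 9 10 4 7)=[8, 12, 16, 9, 7, 1, 2, 3, 5, 10, 4, 11, 0, 13, 17, 15, 14, 6]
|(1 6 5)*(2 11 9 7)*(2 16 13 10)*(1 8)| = 28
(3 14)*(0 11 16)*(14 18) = (0 11 16)(3 18 14) = [11, 1, 2, 18, 4, 5, 6, 7, 8, 9, 10, 16, 12, 13, 3, 15, 0, 17, 14]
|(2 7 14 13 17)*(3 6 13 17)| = |(2 7 14 17)(3 6 13)| = 12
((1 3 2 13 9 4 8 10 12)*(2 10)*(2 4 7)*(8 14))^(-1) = (1 12 10 3)(2 7 9 13)(4 8 14) = [0, 12, 7, 1, 8, 5, 6, 9, 14, 13, 3, 11, 10, 2, 4]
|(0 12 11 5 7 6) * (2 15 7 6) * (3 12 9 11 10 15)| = |(0 9 11 5 6)(2 3 12 10 15 7)| = 30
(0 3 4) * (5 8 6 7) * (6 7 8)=(0 3 4)(5 6 8 7)=[3, 1, 2, 4, 0, 6, 8, 5, 7]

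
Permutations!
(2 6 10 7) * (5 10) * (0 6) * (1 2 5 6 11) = (0 11 1 2)(5 10 7) = [11, 2, 0, 3, 4, 10, 6, 5, 8, 9, 7, 1]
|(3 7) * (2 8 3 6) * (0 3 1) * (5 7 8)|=|(0 3 8 1)(2 5 7 6)|=4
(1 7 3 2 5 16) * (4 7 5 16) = (1 5 4 7 3 2 16) = [0, 5, 16, 2, 7, 4, 6, 3, 8, 9, 10, 11, 12, 13, 14, 15, 1]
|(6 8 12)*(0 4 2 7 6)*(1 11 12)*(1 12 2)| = 9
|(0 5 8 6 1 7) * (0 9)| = 7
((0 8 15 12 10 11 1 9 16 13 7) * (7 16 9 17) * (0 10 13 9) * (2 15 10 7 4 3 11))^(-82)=[9, 3, 10, 17, 1, 5, 6, 7, 0, 16, 8, 4, 15, 12, 14, 2, 13, 11]=(0 9 16 13 12 15 2 10 8)(1 3 17 11 4)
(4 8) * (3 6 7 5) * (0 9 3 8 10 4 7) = [9, 1, 2, 6, 10, 8, 0, 5, 7, 3, 4] = (0 9 3 6)(4 10)(5 8 7)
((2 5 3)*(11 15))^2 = (15)(2 3 5) = [0, 1, 3, 5, 4, 2, 6, 7, 8, 9, 10, 11, 12, 13, 14, 15]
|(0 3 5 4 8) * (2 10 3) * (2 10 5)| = |(0 10 3 2 5 4 8)| = 7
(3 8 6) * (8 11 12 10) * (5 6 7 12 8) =(3 11 8 7 12 10 5 6) =[0, 1, 2, 11, 4, 6, 3, 12, 7, 9, 5, 8, 10]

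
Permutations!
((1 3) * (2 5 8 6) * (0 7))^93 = (0 7)(1 3)(2 5 8 6) = [7, 3, 5, 1, 4, 8, 2, 0, 6]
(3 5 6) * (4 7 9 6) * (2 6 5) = [0, 1, 6, 2, 7, 4, 3, 9, 8, 5] = (2 6 3)(4 7 9 5)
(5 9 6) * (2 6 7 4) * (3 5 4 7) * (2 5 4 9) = (2 6 9 3 4 5) = [0, 1, 6, 4, 5, 2, 9, 7, 8, 3]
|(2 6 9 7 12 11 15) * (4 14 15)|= |(2 6 9 7 12 11 4 14 15)|= 9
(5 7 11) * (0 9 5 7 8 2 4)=(0 9 5 8 2 4)(7 11)=[9, 1, 4, 3, 0, 8, 6, 11, 2, 5, 10, 7]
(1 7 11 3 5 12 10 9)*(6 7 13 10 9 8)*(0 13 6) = [13, 6, 2, 5, 4, 12, 7, 11, 0, 1, 8, 3, 9, 10] = (0 13 10 8)(1 6 7 11 3 5 12 9)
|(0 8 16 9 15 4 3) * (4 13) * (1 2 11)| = 24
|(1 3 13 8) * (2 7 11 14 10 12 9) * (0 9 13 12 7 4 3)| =|(0 9 2 4 3 12 13 8 1)(7 11 14 10)| =36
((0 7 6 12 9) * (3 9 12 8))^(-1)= [9, 1, 2, 8, 4, 5, 7, 0, 6, 3, 10, 11, 12]= (12)(0 9 3 8 6 7)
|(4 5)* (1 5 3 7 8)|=6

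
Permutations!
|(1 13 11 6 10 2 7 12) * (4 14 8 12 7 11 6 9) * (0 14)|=|(0 14 8 12 1 13 6 10 2 11 9 4)|=12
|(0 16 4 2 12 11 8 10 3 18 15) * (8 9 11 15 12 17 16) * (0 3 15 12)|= 12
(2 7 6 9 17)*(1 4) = [0, 4, 7, 3, 1, 5, 9, 6, 8, 17, 10, 11, 12, 13, 14, 15, 16, 2] = (1 4)(2 7 6 9 17)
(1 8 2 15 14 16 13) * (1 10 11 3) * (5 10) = (1 8 2 15 14 16 13 5 10 11 3) = [0, 8, 15, 1, 4, 10, 6, 7, 2, 9, 11, 3, 12, 5, 16, 14, 13]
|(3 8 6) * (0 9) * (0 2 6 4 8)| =10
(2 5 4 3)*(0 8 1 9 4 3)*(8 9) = [9, 8, 5, 2, 0, 3, 6, 7, 1, 4] = (0 9 4)(1 8)(2 5 3)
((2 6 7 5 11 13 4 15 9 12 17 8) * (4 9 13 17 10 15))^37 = [0, 1, 7, 3, 4, 17, 5, 11, 6, 10, 13, 8, 15, 12, 14, 9, 16, 2] = (2 7 11 8 6 5 17)(9 10 13 12 15)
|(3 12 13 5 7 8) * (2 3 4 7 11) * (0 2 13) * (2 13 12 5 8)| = 10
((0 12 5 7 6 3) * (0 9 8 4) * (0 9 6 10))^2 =[5, 1, 2, 3, 8, 10, 6, 0, 9, 4, 12, 11, 7] =(0 5 10 12 7)(4 8 9)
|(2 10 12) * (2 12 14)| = |(2 10 14)| = 3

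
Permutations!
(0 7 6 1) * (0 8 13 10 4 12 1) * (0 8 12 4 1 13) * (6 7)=(0 6 8)(1 12 13 10)=[6, 12, 2, 3, 4, 5, 8, 7, 0, 9, 1, 11, 13, 10]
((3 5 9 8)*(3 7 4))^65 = (3 4 7 8 9 5) = [0, 1, 2, 4, 7, 3, 6, 8, 9, 5]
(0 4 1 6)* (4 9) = (0 9 4 1 6) = [9, 6, 2, 3, 1, 5, 0, 7, 8, 4]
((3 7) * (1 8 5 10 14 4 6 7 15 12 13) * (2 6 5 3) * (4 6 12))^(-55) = [0, 2, 14, 13, 8, 3, 5, 10, 12, 9, 15, 11, 6, 7, 4, 1] = (1 2 14 4 8 12 6 5 3 13 7 10 15)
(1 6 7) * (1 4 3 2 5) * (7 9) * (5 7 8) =(1 6 9 8 5)(2 7 4 3) =[0, 6, 7, 2, 3, 1, 9, 4, 5, 8]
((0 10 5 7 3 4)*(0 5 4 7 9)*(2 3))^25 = [0, 1, 3, 7, 4, 5, 6, 2, 8, 9, 10] = (10)(2 3 7)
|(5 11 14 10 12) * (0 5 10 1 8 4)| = 14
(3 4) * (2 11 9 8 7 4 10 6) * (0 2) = (0 2 11 9 8 7 4 3 10 6) = [2, 1, 11, 10, 3, 5, 0, 4, 7, 8, 6, 9]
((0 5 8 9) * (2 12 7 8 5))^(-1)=(0 9 8 7 12 2)=[9, 1, 0, 3, 4, 5, 6, 12, 7, 8, 10, 11, 2]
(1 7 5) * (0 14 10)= (0 14 10)(1 7 5)= [14, 7, 2, 3, 4, 1, 6, 5, 8, 9, 0, 11, 12, 13, 10]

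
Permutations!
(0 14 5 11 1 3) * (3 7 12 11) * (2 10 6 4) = (0 14 5 3)(1 7 12 11)(2 10 6 4) = [14, 7, 10, 0, 2, 3, 4, 12, 8, 9, 6, 1, 11, 13, 5]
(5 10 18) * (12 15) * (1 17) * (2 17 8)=(1 8 2 17)(5 10 18)(12 15)=[0, 8, 17, 3, 4, 10, 6, 7, 2, 9, 18, 11, 15, 13, 14, 12, 16, 1, 5]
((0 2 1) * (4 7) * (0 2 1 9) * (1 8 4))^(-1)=(0 9 2 1 7 4 8)=[9, 7, 1, 3, 8, 5, 6, 4, 0, 2]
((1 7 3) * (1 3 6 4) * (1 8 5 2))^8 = (1 7 6 4 8 5 2) = [0, 7, 1, 3, 8, 2, 4, 6, 5]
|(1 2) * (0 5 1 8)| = |(0 5 1 2 8)| = 5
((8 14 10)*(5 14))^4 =[0, 1, 2, 3, 4, 5, 6, 7, 8, 9, 10, 11, 12, 13, 14] =(14)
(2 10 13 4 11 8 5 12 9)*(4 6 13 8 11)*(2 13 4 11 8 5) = [0, 1, 10, 3, 11, 12, 4, 7, 2, 13, 5, 8, 9, 6] = (2 10 5 12 9 13 6 4 11 8)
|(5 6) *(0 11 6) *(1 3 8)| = |(0 11 6 5)(1 3 8)| = 12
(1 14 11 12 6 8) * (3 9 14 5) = (1 5 3 9 14 11 12 6 8) = [0, 5, 2, 9, 4, 3, 8, 7, 1, 14, 10, 12, 6, 13, 11]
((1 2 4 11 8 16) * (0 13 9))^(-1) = [9, 16, 1, 3, 2, 5, 6, 7, 11, 13, 10, 4, 12, 0, 14, 15, 8] = (0 9 13)(1 16 8 11 4 2)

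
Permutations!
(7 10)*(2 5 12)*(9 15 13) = [0, 1, 5, 3, 4, 12, 6, 10, 8, 15, 7, 11, 2, 9, 14, 13] = (2 5 12)(7 10)(9 15 13)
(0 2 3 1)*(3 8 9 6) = (0 2 8 9 6 3 1) = [2, 0, 8, 1, 4, 5, 3, 7, 9, 6]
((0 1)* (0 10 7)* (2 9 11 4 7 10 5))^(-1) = (0 7 4 11 9 2 5 1) = [7, 0, 5, 3, 11, 1, 6, 4, 8, 2, 10, 9]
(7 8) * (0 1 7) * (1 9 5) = [9, 7, 2, 3, 4, 1, 6, 8, 0, 5] = (0 9 5 1 7 8)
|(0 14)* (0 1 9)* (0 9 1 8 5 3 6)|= 6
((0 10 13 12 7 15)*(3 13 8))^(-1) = (0 15 7 12 13 3 8 10) = [15, 1, 2, 8, 4, 5, 6, 12, 10, 9, 0, 11, 13, 3, 14, 7]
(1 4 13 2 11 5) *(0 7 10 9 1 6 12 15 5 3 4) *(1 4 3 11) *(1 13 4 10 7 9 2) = (0 9 10 2 13 1)(5 6 12 15) = [9, 0, 13, 3, 4, 6, 12, 7, 8, 10, 2, 11, 15, 1, 14, 5]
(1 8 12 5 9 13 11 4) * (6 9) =(1 8 12 5 6 9 13 11 4) =[0, 8, 2, 3, 1, 6, 9, 7, 12, 13, 10, 4, 5, 11]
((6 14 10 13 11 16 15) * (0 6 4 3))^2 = (0 14 13 16 4)(3 6 10 11 15) = [14, 1, 2, 6, 0, 5, 10, 7, 8, 9, 11, 15, 12, 16, 13, 3, 4]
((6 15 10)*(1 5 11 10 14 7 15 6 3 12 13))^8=(1 5 11 10 3 12 13)(7 14 15)=[0, 5, 2, 12, 4, 11, 6, 14, 8, 9, 3, 10, 13, 1, 15, 7]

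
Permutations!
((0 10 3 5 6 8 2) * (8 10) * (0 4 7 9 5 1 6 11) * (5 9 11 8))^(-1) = (0 11 7 4 2 8 5)(1 3 10 6) = [11, 3, 8, 10, 2, 0, 1, 4, 5, 9, 6, 7]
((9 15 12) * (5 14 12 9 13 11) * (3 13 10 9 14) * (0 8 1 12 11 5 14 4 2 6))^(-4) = (0 15 1 2 10)(3 5 13)(4 12 6 9 8) = [15, 2, 10, 5, 12, 13, 9, 7, 4, 8, 0, 11, 6, 3, 14, 1]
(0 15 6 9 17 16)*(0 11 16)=(0 15 6 9 17)(11 16)=[15, 1, 2, 3, 4, 5, 9, 7, 8, 17, 10, 16, 12, 13, 14, 6, 11, 0]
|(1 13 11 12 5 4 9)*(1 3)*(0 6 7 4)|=|(0 6 7 4 9 3 1 13 11 12 5)|=11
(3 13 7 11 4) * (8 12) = (3 13 7 11 4)(8 12) = [0, 1, 2, 13, 3, 5, 6, 11, 12, 9, 10, 4, 8, 7]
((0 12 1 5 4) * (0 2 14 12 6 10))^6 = (14) = [0, 1, 2, 3, 4, 5, 6, 7, 8, 9, 10, 11, 12, 13, 14]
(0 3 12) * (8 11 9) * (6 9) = (0 3 12)(6 9 8 11) = [3, 1, 2, 12, 4, 5, 9, 7, 11, 8, 10, 6, 0]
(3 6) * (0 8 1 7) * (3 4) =[8, 7, 2, 6, 3, 5, 4, 0, 1] =(0 8 1 7)(3 6 4)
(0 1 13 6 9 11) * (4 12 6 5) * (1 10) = (0 10 1 13 5 4 12 6 9 11) = [10, 13, 2, 3, 12, 4, 9, 7, 8, 11, 1, 0, 6, 5]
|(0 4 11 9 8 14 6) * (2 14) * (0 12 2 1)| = 12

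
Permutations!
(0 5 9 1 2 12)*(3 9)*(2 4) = [5, 4, 12, 9, 2, 3, 6, 7, 8, 1, 10, 11, 0] = (0 5 3 9 1 4 2 12)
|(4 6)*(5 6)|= 3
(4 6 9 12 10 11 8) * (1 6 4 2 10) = (1 6 9 12)(2 10 11 8) = [0, 6, 10, 3, 4, 5, 9, 7, 2, 12, 11, 8, 1]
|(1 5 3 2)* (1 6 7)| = 6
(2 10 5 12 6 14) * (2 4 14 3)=(2 10 5 12 6 3)(4 14)=[0, 1, 10, 2, 14, 12, 3, 7, 8, 9, 5, 11, 6, 13, 4]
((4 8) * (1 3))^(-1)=(1 3)(4 8)=[0, 3, 2, 1, 8, 5, 6, 7, 4]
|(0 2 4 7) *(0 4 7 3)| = |(0 2 7 4 3)| = 5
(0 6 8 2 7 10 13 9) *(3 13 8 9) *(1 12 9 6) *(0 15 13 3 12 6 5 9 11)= (0 1 6 5 9 15 13 12 11)(2 7 10 8)= [1, 6, 7, 3, 4, 9, 5, 10, 2, 15, 8, 0, 11, 12, 14, 13]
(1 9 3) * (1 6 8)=[0, 9, 2, 6, 4, 5, 8, 7, 1, 3]=(1 9 3 6 8)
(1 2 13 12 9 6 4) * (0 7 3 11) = (0 7 3 11)(1 2 13 12 9 6 4) = [7, 2, 13, 11, 1, 5, 4, 3, 8, 6, 10, 0, 9, 12]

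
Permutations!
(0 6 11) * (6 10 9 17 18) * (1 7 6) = (0 10 9 17 18 1 7 6 11) = [10, 7, 2, 3, 4, 5, 11, 6, 8, 17, 9, 0, 12, 13, 14, 15, 16, 18, 1]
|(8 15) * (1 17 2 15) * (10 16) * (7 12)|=|(1 17 2 15 8)(7 12)(10 16)|=10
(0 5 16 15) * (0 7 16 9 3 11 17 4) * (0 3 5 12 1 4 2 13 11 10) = (0 12 1 4 3 10)(2 13 11 17)(5 9)(7 16 15) = [12, 4, 13, 10, 3, 9, 6, 16, 8, 5, 0, 17, 1, 11, 14, 7, 15, 2]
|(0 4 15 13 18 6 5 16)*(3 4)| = 9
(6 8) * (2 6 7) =(2 6 8 7) =[0, 1, 6, 3, 4, 5, 8, 2, 7]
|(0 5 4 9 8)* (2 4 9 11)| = 12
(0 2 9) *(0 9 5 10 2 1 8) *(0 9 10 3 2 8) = [1, 0, 5, 2, 4, 3, 6, 7, 9, 10, 8] = (0 1)(2 5 3)(8 9 10)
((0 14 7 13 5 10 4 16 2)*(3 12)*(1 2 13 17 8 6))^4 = (0 8)(1 7)(2 17)(4 10 5 13 16)(6 14) = [8, 7, 17, 3, 10, 13, 14, 1, 0, 9, 5, 11, 12, 16, 6, 15, 4, 2]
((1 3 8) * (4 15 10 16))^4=(16)(1 3 8)=[0, 3, 2, 8, 4, 5, 6, 7, 1, 9, 10, 11, 12, 13, 14, 15, 16]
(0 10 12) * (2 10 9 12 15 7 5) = (0 9 12)(2 10 15 7 5) = [9, 1, 10, 3, 4, 2, 6, 5, 8, 12, 15, 11, 0, 13, 14, 7]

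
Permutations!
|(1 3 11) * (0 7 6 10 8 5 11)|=|(0 7 6 10 8 5 11 1 3)|=9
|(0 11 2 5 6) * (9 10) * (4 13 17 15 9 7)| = |(0 11 2 5 6)(4 13 17 15 9 10 7)| = 35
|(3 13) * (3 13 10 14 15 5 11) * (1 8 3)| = 8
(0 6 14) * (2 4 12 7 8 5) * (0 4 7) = (0 6 14 4 12)(2 7 8 5) = [6, 1, 7, 3, 12, 2, 14, 8, 5, 9, 10, 11, 0, 13, 4]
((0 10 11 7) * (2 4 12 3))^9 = [10, 1, 4, 2, 12, 5, 6, 0, 8, 9, 11, 7, 3] = (0 10 11 7)(2 4 12 3)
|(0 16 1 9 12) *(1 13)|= |(0 16 13 1 9 12)|= 6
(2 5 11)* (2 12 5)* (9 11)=[0, 1, 2, 3, 4, 9, 6, 7, 8, 11, 10, 12, 5]=(5 9 11 12)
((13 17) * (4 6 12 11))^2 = (17)(4 12)(6 11) = [0, 1, 2, 3, 12, 5, 11, 7, 8, 9, 10, 6, 4, 13, 14, 15, 16, 17]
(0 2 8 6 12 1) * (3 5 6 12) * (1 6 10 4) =(0 2 8 12 6 3 5 10 4 1) =[2, 0, 8, 5, 1, 10, 3, 7, 12, 9, 4, 11, 6]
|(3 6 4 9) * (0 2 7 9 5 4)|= 6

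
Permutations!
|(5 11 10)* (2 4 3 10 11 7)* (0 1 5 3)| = 6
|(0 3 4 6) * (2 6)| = 5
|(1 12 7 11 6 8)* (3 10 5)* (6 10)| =|(1 12 7 11 10 5 3 6 8)| =9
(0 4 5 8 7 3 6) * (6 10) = (0 4 5 8 7 3 10 6) = [4, 1, 2, 10, 5, 8, 0, 3, 7, 9, 6]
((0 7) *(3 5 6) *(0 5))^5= (7)= [0, 1, 2, 3, 4, 5, 6, 7]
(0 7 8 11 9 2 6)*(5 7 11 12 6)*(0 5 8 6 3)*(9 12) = (0 11 12 3)(2 8 9)(5 7 6) = [11, 1, 8, 0, 4, 7, 5, 6, 9, 2, 10, 12, 3]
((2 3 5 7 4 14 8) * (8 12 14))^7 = [0, 1, 3, 5, 8, 7, 6, 4, 2, 9, 10, 11, 14, 13, 12] = (2 3 5 7 4 8)(12 14)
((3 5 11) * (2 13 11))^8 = (2 3 13 5 11) = [0, 1, 3, 13, 4, 11, 6, 7, 8, 9, 10, 2, 12, 5]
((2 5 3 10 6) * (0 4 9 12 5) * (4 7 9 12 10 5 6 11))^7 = [6, 1, 12, 5, 10, 3, 4, 2, 8, 0, 7, 9, 11] = (0 6 4 10 7 2 12 11 9)(3 5)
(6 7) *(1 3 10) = (1 3 10)(6 7) = [0, 3, 2, 10, 4, 5, 7, 6, 8, 9, 1]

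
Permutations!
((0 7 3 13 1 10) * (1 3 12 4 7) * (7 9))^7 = (0 1 10)(3 13)(4 12 7 9) = [1, 10, 2, 13, 12, 5, 6, 9, 8, 4, 0, 11, 7, 3]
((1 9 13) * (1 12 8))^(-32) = (1 12 9 8 13) = [0, 12, 2, 3, 4, 5, 6, 7, 13, 8, 10, 11, 9, 1]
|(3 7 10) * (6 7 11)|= |(3 11 6 7 10)|= 5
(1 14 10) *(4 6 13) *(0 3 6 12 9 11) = (0 3 6 13 4 12 9 11)(1 14 10) = [3, 14, 2, 6, 12, 5, 13, 7, 8, 11, 1, 0, 9, 4, 10]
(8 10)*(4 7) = (4 7)(8 10) = [0, 1, 2, 3, 7, 5, 6, 4, 10, 9, 8]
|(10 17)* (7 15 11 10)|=|(7 15 11 10 17)|=5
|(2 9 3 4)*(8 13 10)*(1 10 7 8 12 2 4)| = |(1 10 12 2 9 3)(7 8 13)| = 6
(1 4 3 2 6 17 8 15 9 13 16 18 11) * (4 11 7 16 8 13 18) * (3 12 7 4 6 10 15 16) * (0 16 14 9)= (0 16 6 17 13 8 14 9 18 4 12 7 3 2 10 15)(1 11)= [16, 11, 10, 2, 12, 5, 17, 3, 14, 18, 15, 1, 7, 8, 9, 0, 6, 13, 4]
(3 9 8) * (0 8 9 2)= (9)(0 8 3 2)= [8, 1, 0, 2, 4, 5, 6, 7, 3, 9]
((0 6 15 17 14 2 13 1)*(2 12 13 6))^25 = [13, 12, 1, 3, 4, 5, 0, 7, 8, 9, 10, 11, 17, 14, 15, 2, 16, 6] = (0 13 14 15 2 1 12 17 6)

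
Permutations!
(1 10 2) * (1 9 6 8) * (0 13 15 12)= [13, 10, 9, 3, 4, 5, 8, 7, 1, 6, 2, 11, 0, 15, 14, 12]= (0 13 15 12)(1 10 2 9 6 8)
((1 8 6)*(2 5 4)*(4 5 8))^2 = (1 2 6 4 8) = [0, 2, 6, 3, 8, 5, 4, 7, 1]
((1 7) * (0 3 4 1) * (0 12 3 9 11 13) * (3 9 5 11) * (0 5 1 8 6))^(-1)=(0 6 8 4 3 9 12 7 1)(5 13 11)=[6, 0, 2, 9, 3, 13, 8, 1, 4, 12, 10, 5, 7, 11]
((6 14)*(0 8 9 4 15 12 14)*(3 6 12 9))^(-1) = (0 6 3 8)(4 9 15)(12 14) = [6, 1, 2, 8, 9, 5, 3, 7, 0, 15, 10, 11, 14, 13, 12, 4]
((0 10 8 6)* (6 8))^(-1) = [6, 1, 2, 3, 4, 5, 10, 7, 8, 9, 0] = (0 6 10)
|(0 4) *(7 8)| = 2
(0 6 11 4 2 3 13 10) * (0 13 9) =(0 6 11 4 2 3 9)(10 13) =[6, 1, 3, 9, 2, 5, 11, 7, 8, 0, 13, 4, 12, 10]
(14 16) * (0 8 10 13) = (0 8 10 13)(14 16) = [8, 1, 2, 3, 4, 5, 6, 7, 10, 9, 13, 11, 12, 0, 16, 15, 14]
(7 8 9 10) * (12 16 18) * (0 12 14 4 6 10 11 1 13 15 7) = (0 12 16 18 14 4 6 10)(1 13 15 7 8 9 11) = [12, 13, 2, 3, 6, 5, 10, 8, 9, 11, 0, 1, 16, 15, 4, 7, 18, 17, 14]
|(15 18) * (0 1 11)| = 6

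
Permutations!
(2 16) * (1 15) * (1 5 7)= [0, 15, 16, 3, 4, 7, 6, 1, 8, 9, 10, 11, 12, 13, 14, 5, 2]= (1 15 5 7)(2 16)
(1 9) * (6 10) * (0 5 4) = (0 5 4)(1 9)(6 10) = [5, 9, 2, 3, 0, 4, 10, 7, 8, 1, 6]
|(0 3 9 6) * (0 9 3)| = |(6 9)| = 2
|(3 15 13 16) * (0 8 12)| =12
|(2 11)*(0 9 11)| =4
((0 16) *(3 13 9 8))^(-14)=(16)(3 9)(8 13)=[0, 1, 2, 9, 4, 5, 6, 7, 13, 3, 10, 11, 12, 8, 14, 15, 16]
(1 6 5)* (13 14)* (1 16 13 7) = (1 6 5 16 13 14 7) = [0, 6, 2, 3, 4, 16, 5, 1, 8, 9, 10, 11, 12, 14, 7, 15, 13]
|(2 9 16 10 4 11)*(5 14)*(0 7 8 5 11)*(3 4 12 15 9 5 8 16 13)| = |(0 7 16 10 12 15 9 13 3 4)(2 5 14 11)| = 20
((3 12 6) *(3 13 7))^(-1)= (3 7 13 6 12)= [0, 1, 2, 7, 4, 5, 12, 13, 8, 9, 10, 11, 3, 6]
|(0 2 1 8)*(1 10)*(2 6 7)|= 7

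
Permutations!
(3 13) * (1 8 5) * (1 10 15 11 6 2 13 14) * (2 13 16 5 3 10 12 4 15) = (1 8 3 14)(2 16 5 12 4 15 11 6 13 10) = [0, 8, 16, 14, 15, 12, 13, 7, 3, 9, 2, 6, 4, 10, 1, 11, 5]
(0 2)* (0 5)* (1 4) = [2, 4, 5, 3, 1, 0] = (0 2 5)(1 4)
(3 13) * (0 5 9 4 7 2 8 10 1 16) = [5, 16, 8, 13, 7, 9, 6, 2, 10, 4, 1, 11, 12, 3, 14, 15, 0] = (0 5 9 4 7 2 8 10 1 16)(3 13)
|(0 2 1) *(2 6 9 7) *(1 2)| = |(0 6 9 7 1)| = 5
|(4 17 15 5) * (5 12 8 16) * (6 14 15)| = 9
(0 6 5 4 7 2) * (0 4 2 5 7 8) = [6, 1, 4, 3, 8, 2, 7, 5, 0] = (0 6 7 5 2 4 8)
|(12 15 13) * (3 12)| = |(3 12 15 13)| = 4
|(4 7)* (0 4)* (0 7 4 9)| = |(0 9)| = 2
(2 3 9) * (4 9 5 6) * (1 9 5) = (1 9 2 3)(4 5 6) = [0, 9, 3, 1, 5, 6, 4, 7, 8, 2]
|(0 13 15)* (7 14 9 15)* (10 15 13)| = |(0 10 15)(7 14 9 13)| = 12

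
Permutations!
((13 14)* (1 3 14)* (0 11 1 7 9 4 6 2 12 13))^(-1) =[14, 11, 6, 1, 9, 5, 4, 13, 8, 7, 10, 0, 2, 12, 3] =(0 14 3 1 11)(2 6 4 9 7 13 12)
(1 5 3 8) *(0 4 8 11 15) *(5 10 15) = [4, 10, 2, 11, 8, 3, 6, 7, 1, 9, 15, 5, 12, 13, 14, 0] = (0 4 8 1 10 15)(3 11 5)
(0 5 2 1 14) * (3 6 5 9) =(0 9 3 6 5 2 1 14) =[9, 14, 1, 6, 4, 2, 5, 7, 8, 3, 10, 11, 12, 13, 0]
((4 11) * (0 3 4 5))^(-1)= [5, 1, 2, 0, 3, 11, 6, 7, 8, 9, 10, 4]= (0 5 11 4 3)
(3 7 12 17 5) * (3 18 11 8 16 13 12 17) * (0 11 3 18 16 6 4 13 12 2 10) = (0 11 8 6 4 13 2 10)(3 7 17 5 16 12 18) = [11, 1, 10, 7, 13, 16, 4, 17, 6, 9, 0, 8, 18, 2, 14, 15, 12, 5, 3]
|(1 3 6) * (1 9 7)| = 5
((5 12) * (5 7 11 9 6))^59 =(5 6 9 11 7 12) =[0, 1, 2, 3, 4, 6, 9, 12, 8, 11, 10, 7, 5]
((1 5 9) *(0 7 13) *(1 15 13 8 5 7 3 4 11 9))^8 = (0 3 4 11 9 15 13) = [3, 1, 2, 4, 11, 5, 6, 7, 8, 15, 10, 9, 12, 0, 14, 13]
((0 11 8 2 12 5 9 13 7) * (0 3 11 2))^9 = (0 8 11 3 7 13 9 5 12 2) = [8, 1, 0, 7, 4, 12, 6, 13, 11, 5, 10, 3, 2, 9]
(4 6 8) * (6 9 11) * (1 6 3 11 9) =(1 6 8 4)(3 11) =[0, 6, 2, 11, 1, 5, 8, 7, 4, 9, 10, 3]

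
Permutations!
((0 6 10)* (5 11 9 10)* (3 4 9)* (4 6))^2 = (0 9)(3 5)(4 10)(6 11) = [9, 1, 2, 5, 10, 3, 11, 7, 8, 0, 4, 6]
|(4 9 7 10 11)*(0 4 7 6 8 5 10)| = |(0 4 9 6 8 5 10 11 7)| = 9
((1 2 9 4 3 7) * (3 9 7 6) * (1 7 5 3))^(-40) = (9) = [0, 1, 2, 3, 4, 5, 6, 7, 8, 9]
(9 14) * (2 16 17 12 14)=(2 16 17 12 14 9)=[0, 1, 16, 3, 4, 5, 6, 7, 8, 2, 10, 11, 14, 13, 9, 15, 17, 12]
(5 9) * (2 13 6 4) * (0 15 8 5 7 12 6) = (0 15 8 5 9 7 12 6 4 2 13) = [15, 1, 13, 3, 2, 9, 4, 12, 5, 7, 10, 11, 6, 0, 14, 8]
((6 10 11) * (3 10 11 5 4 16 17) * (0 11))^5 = [6, 1, 2, 17, 5, 10, 11, 7, 8, 9, 3, 0, 12, 13, 14, 15, 4, 16] = (0 6 11)(3 17 16 4 5 10)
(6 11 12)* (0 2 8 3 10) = (0 2 8 3 10)(6 11 12) = [2, 1, 8, 10, 4, 5, 11, 7, 3, 9, 0, 12, 6]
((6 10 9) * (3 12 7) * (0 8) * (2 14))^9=(0 8)(2 14)=[8, 1, 14, 3, 4, 5, 6, 7, 0, 9, 10, 11, 12, 13, 2]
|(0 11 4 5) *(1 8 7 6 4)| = 8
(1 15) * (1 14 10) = (1 15 14 10) = [0, 15, 2, 3, 4, 5, 6, 7, 8, 9, 1, 11, 12, 13, 10, 14]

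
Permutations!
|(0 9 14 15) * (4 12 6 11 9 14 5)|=6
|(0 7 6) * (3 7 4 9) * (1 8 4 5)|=|(0 5 1 8 4 9 3 7 6)|=9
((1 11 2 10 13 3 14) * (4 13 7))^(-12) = (1 13 10)(2 14 4)(3 7 11) = [0, 13, 14, 7, 2, 5, 6, 11, 8, 9, 1, 3, 12, 10, 4]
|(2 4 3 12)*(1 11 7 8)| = 4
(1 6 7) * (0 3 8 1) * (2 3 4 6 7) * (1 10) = [4, 7, 3, 8, 6, 5, 2, 0, 10, 9, 1] = (0 4 6 2 3 8 10 1 7)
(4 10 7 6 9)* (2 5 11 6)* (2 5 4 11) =(2 4 10 7 5)(6 9 11) =[0, 1, 4, 3, 10, 2, 9, 5, 8, 11, 7, 6]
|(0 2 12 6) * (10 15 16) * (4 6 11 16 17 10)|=|(0 2 12 11 16 4 6)(10 15 17)|=21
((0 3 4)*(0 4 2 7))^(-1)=(0 7 2 3)=[7, 1, 3, 0, 4, 5, 6, 2]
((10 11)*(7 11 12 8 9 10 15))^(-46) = [0, 1, 2, 3, 4, 5, 6, 15, 10, 12, 8, 7, 9, 13, 14, 11] = (7 15 11)(8 10)(9 12)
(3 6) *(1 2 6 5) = (1 2 6 3 5) = [0, 2, 6, 5, 4, 1, 3]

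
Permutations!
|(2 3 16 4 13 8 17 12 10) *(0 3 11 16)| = 18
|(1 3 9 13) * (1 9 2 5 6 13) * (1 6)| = |(1 3 2 5)(6 13 9)| = 12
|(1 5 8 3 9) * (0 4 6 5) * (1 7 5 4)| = |(0 1)(3 9 7 5 8)(4 6)| = 10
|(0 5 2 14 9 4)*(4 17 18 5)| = |(0 4)(2 14 9 17 18 5)| = 6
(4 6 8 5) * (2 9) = (2 9)(4 6 8 5) = [0, 1, 9, 3, 6, 4, 8, 7, 5, 2]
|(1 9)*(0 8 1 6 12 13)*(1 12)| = 12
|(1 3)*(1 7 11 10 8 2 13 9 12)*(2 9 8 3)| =12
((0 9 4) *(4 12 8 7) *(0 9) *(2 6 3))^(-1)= (2 3 6)(4 7 8 12 9)= [0, 1, 3, 6, 7, 5, 2, 8, 12, 4, 10, 11, 9]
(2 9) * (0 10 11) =(0 10 11)(2 9) =[10, 1, 9, 3, 4, 5, 6, 7, 8, 2, 11, 0]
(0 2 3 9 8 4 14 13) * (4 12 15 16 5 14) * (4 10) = (0 2 3 9 8 12 15 16 5 14 13)(4 10) = [2, 1, 3, 9, 10, 14, 6, 7, 12, 8, 4, 11, 15, 0, 13, 16, 5]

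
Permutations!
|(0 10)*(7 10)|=|(0 7 10)|=3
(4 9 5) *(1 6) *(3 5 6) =[0, 3, 2, 5, 9, 4, 1, 7, 8, 6] =(1 3 5 4 9 6)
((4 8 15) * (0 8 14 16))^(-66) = (16) = [0, 1, 2, 3, 4, 5, 6, 7, 8, 9, 10, 11, 12, 13, 14, 15, 16]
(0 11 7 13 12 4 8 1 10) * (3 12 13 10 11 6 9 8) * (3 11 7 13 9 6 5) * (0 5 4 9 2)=(0 4 11 13 2)(1 7 10 5 3 12 9 8)=[4, 7, 0, 12, 11, 3, 6, 10, 1, 8, 5, 13, 9, 2]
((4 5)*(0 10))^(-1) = [10, 1, 2, 3, 5, 4, 6, 7, 8, 9, 0] = (0 10)(4 5)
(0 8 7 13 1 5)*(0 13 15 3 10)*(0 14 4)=(0 8 7 15 3 10 14 4)(1 5 13)=[8, 5, 2, 10, 0, 13, 6, 15, 7, 9, 14, 11, 12, 1, 4, 3]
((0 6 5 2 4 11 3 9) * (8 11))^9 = (11) = [0, 1, 2, 3, 4, 5, 6, 7, 8, 9, 10, 11]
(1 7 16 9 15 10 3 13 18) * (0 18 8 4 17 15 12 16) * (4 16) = (0 18 1 7)(3 13 8 16 9 12 4 17 15 10) = [18, 7, 2, 13, 17, 5, 6, 0, 16, 12, 3, 11, 4, 8, 14, 10, 9, 15, 1]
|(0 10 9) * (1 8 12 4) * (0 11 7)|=|(0 10 9 11 7)(1 8 12 4)|=20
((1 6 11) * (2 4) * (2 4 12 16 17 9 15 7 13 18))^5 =(1 11 6)(2 15 12 7 16 13 17 18 9) =[0, 11, 15, 3, 4, 5, 1, 16, 8, 2, 10, 6, 7, 17, 14, 12, 13, 18, 9]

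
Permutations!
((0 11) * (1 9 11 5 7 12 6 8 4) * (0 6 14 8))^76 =(0 6 11 9 1 4 8 14 12 7 5) =[6, 4, 2, 3, 8, 0, 11, 5, 14, 1, 10, 9, 7, 13, 12]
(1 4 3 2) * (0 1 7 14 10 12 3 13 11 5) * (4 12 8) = (0 1 12 3 2 7 14 10 8 4 13 11 5) = [1, 12, 7, 2, 13, 0, 6, 14, 4, 9, 8, 5, 3, 11, 10]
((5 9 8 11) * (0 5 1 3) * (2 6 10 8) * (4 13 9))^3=(0 13 6 11)(1 5 9 10)(2 8 3 4)=[13, 5, 8, 4, 2, 9, 11, 7, 3, 10, 1, 0, 12, 6]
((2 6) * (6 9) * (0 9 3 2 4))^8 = (9) = [0, 1, 2, 3, 4, 5, 6, 7, 8, 9]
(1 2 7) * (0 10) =(0 10)(1 2 7) =[10, 2, 7, 3, 4, 5, 6, 1, 8, 9, 0]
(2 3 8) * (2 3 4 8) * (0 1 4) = (0 1 4 8 3 2) = [1, 4, 0, 2, 8, 5, 6, 7, 3]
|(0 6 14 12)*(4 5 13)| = |(0 6 14 12)(4 5 13)| = 12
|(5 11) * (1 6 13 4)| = |(1 6 13 4)(5 11)| = 4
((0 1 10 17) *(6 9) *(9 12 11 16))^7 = (0 17 10 1)(6 11 9 12 16) = [17, 0, 2, 3, 4, 5, 11, 7, 8, 12, 1, 9, 16, 13, 14, 15, 6, 10]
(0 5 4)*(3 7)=(0 5 4)(3 7)=[5, 1, 2, 7, 0, 4, 6, 3]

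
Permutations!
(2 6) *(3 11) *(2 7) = (2 6 7)(3 11) = [0, 1, 6, 11, 4, 5, 7, 2, 8, 9, 10, 3]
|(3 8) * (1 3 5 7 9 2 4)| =8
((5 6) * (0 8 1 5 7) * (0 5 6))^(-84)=(8)=[0, 1, 2, 3, 4, 5, 6, 7, 8]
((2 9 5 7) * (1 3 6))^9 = (2 9 5 7) = [0, 1, 9, 3, 4, 7, 6, 2, 8, 5]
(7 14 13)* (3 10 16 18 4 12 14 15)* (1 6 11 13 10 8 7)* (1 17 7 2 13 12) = (1 6 11 12 14 10 16 18 4)(2 13 17 7 15 3 8) = [0, 6, 13, 8, 1, 5, 11, 15, 2, 9, 16, 12, 14, 17, 10, 3, 18, 7, 4]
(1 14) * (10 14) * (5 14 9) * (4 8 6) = (1 10 9 5 14)(4 8 6) = [0, 10, 2, 3, 8, 14, 4, 7, 6, 5, 9, 11, 12, 13, 1]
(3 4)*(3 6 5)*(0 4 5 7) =(0 4 6 7)(3 5) =[4, 1, 2, 5, 6, 3, 7, 0]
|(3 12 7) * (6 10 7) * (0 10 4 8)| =|(0 10 7 3 12 6 4 8)| =8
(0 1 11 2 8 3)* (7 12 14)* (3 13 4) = (0 1 11 2 8 13 4 3)(7 12 14) = [1, 11, 8, 0, 3, 5, 6, 12, 13, 9, 10, 2, 14, 4, 7]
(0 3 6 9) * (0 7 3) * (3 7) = [0, 1, 2, 6, 4, 5, 9, 7, 8, 3] = (3 6 9)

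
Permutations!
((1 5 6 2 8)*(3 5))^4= [0, 2, 5, 8, 4, 1, 3, 7, 6]= (1 2 5)(3 8 6)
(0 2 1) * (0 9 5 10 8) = (0 2 1 9 5 10 8) = [2, 9, 1, 3, 4, 10, 6, 7, 0, 5, 8]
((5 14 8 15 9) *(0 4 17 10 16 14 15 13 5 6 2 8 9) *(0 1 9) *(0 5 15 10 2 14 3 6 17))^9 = [4, 17, 13, 5, 0, 3, 10, 7, 15, 2, 6, 11, 12, 1, 16, 9, 14, 8] = (0 4)(1 17 8 15 9 2 13)(3 5)(6 10)(14 16)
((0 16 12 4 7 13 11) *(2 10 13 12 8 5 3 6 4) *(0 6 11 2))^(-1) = (0 12 7 4 6 11 3 5 8 16)(2 13 10) = [12, 1, 13, 5, 6, 8, 11, 4, 16, 9, 2, 3, 7, 10, 14, 15, 0]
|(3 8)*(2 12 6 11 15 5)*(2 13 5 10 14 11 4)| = 4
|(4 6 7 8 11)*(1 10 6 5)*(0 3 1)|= 10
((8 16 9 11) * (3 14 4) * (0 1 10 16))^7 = (16)(3 14 4) = [0, 1, 2, 14, 3, 5, 6, 7, 8, 9, 10, 11, 12, 13, 4, 15, 16]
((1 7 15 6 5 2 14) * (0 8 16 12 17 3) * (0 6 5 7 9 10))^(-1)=(0 10 9 1 14 2 5 15 7 6 3 17 12 16 8)=[10, 14, 5, 17, 4, 15, 3, 6, 0, 1, 9, 11, 16, 13, 2, 7, 8, 12]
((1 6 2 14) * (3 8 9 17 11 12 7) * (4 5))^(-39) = (1 6 2 14)(3 17 7 9 12 8 11)(4 5) = [0, 6, 14, 17, 5, 4, 2, 9, 11, 12, 10, 3, 8, 13, 1, 15, 16, 7]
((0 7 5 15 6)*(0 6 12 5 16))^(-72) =(16) =[0, 1, 2, 3, 4, 5, 6, 7, 8, 9, 10, 11, 12, 13, 14, 15, 16]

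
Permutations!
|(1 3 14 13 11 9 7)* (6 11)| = |(1 3 14 13 6 11 9 7)| = 8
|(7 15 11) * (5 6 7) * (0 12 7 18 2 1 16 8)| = |(0 12 7 15 11 5 6 18 2 1 16 8)| = 12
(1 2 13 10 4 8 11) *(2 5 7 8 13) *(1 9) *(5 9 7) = (1 9)(4 13 10)(7 8 11) = [0, 9, 2, 3, 13, 5, 6, 8, 11, 1, 4, 7, 12, 10]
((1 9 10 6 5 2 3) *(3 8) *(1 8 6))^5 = (1 10 9)(2 5 6)(3 8) = [0, 10, 5, 8, 4, 6, 2, 7, 3, 1, 9]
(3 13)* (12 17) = (3 13)(12 17) = [0, 1, 2, 13, 4, 5, 6, 7, 8, 9, 10, 11, 17, 3, 14, 15, 16, 12]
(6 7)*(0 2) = (0 2)(6 7) = [2, 1, 0, 3, 4, 5, 7, 6]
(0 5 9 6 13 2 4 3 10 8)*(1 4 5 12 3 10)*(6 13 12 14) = (0 14 6 12 3 1 4 10 8)(2 5 9 13) = [14, 4, 5, 1, 10, 9, 12, 7, 0, 13, 8, 11, 3, 2, 6]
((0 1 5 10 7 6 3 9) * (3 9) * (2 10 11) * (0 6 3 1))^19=(1 7 2 5 3 10 11)(6 9)=[0, 7, 5, 10, 4, 3, 9, 2, 8, 6, 11, 1]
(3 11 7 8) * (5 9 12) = (3 11 7 8)(5 9 12) = [0, 1, 2, 11, 4, 9, 6, 8, 3, 12, 10, 7, 5]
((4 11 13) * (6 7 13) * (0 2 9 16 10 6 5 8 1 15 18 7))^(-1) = (0 6 10 16 9 2)(1 8 5 11 4 13 7 18 15) = [6, 8, 0, 3, 13, 11, 10, 18, 5, 2, 16, 4, 12, 7, 14, 1, 9, 17, 15]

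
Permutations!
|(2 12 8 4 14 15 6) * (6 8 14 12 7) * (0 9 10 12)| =|(0 9 10 12 14 15 8 4)(2 7 6)| =24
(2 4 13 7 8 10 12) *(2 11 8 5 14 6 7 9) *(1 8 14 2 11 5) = [0, 8, 4, 3, 13, 2, 7, 1, 10, 11, 12, 14, 5, 9, 6] = (1 8 10 12 5 2 4 13 9 11 14 6 7)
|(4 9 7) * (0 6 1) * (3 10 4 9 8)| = 12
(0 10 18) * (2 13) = (0 10 18)(2 13) = [10, 1, 13, 3, 4, 5, 6, 7, 8, 9, 18, 11, 12, 2, 14, 15, 16, 17, 0]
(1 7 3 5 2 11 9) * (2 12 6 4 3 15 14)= (1 7 15 14 2 11 9)(3 5 12 6 4)= [0, 7, 11, 5, 3, 12, 4, 15, 8, 1, 10, 9, 6, 13, 2, 14]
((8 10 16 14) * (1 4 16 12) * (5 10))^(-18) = [0, 10, 2, 3, 12, 14, 6, 7, 16, 9, 8, 11, 5, 13, 4, 15, 1] = (1 10 8 16)(4 12 5 14)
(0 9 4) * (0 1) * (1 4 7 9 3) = (0 3 1)(7 9) = [3, 0, 2, 1, 4, 5, 6, 9, 8, 7]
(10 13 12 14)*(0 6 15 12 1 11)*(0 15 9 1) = (0 6 9 1 11 15 12 14 10 13) = [6, 11, 2, 3, 4, 5, 9, 7, 8, 1, 13, 15, 14, 0, 10, 12]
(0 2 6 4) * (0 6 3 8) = (0 2 3 8)(4 6) = [2, 1, 3, 8, 6, 5, 4, 7, 0]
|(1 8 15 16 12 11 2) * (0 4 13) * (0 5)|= |(0 4 13 5)(1 8 15 16 12 11 2)|= 28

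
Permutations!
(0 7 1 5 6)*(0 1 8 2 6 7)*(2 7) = (1 5 2 6)(7 8) = [0, 5, 6, 3, 4, 2, 1, 8, 7]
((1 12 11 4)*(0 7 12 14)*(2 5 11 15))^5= (0 5)(1 15)(2 14)(4 12)(7 11)= [5, 15, 14, 3, 12, 0, 6, 11, 8, 9, 10, 7, 4, 13, 2, 1]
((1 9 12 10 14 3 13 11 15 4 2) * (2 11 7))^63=(15)=[0, 1, 2, 3, 4, 5, 6, 7, 8, 9, 10, 11, 12, 13, 14, 15]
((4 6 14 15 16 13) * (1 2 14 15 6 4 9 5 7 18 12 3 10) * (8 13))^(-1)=[0, 10, 1, 12, 4, 9, 14, 5, 16, 13, 3, 11, 18, 8, 2, 6, 15, 17, 7]=(1 10 3 12 18 7 5 9 13 8 16 15 6 14 2)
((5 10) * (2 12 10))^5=(2 12 10 5)=[0, 1, 12, 3, 4, 2, 6, 7, 8, 9, 5, 11, 10]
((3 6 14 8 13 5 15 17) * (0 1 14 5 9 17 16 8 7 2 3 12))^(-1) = [12, 0, 7, 2, 4, 6, 3, 14, 16, 13, 10, 11, 17, 8, 1, 5, 15, 9] = (0 12 17 9 13 8 16 15 5 6 3 2 7 14 1)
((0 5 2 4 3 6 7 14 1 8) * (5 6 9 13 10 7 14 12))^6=(0 6 14 1 8)(2 7 9)(3 5 10)(4 12 13)=[6, 8, 7, 5, 12, 10, 14, 9, 0, 2, 3, 11, 13, 4, 1]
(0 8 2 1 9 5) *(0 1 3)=(0 8 2 3)(1 9 5)=[8, 9, 3, 0, 4, 1, 6, 7, 2, 5]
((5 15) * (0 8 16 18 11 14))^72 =(18) =[0, 1, 2, 3, 4, 5, 6, 7, 8, 9, 10, 11, 12, 13, 14, 15, 16, 17, 18]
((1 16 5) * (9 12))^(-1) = (1 5 16)(9 12) = [0, 5, 2, 3, 4, 16, 6, 7, 8, 12, 10, 11, 9, 13, 14, 15, 1]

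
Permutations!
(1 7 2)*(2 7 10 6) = [0, 10, 1, 3, 4, 5, 2, 7, 8, 9, 6] = (1 10 6 2)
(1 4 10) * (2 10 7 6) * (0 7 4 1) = (0 7 6 2 10) = [7, 1, 10, 3, 4, 5, 2, 6, 8, 9, 0]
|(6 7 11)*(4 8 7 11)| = |(4 8 7)(6 11)| = 6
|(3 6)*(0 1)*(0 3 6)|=|(6)(0 1 3)|=3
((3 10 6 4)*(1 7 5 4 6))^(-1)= (1 10 3 4 5 7)= [0, 10, 2, 4, 5, 7, 6, 1, 8, 9, 3]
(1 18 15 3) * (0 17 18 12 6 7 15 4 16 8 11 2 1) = (0 17 18 4 16 8 11 2 1 12 6 7 15 3) = [17, 12, 1, 0, 16, 5, 7, 15, 11, 9, 10, 2, 6, 13, 14, 3, 8, 18, 4]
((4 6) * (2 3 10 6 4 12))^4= (2 12 6 10 3)= [0, 1, 12, 2, 4, 5, 10, 7, 8, 9, 3, 11, 6]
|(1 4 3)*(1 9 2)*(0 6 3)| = |(0 6 3 9 2 1 4)| = 7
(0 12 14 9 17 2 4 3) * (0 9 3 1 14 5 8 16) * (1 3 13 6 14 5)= (0 12 1 5 8 16)(2 4 3 9 17)(6 14 13)= [12, 5, 4, 9, 3, 8, 14, 7, 16, 17, 10, 11, 1, 6, 13, 15, 0, 2]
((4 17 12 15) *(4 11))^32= (4 12 11 17 15)= [0, 1, 2, 3, 12, 5, 6, 7, 8, 9, 10, 17, 11, 13, 14, 4, 16, 15]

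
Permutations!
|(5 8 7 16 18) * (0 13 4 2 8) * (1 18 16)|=9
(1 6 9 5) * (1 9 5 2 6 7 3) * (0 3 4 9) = (0 3 1 7 4 9 2 6 5) = [3, 7, 6, 1, 9, 0, 5, 4, 8, 2]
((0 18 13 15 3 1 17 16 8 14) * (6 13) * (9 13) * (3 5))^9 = (0 17 15 18 16 5 6 8 3 9 14 1 13) = [17, 13, 2, 9, 4, 6, 8, 7, 3, 14, 10, 11, 12, 0, 1, 18, 5, 15, 16]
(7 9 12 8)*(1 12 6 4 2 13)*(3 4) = (1 12 8 7 9 6 3 4 2 13) = [0, 12, 13, 4, 2, 5, 3, 9, 7, 6, 10, 11, 8, 1]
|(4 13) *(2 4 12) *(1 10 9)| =|(1 10 9)(2 4 13 12)| =12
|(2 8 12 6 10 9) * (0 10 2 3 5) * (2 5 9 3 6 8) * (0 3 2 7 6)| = 8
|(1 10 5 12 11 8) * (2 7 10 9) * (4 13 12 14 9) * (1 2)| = 12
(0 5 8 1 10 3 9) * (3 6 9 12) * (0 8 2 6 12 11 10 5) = (1 5 2 6 9 8)(3 11 10 12) = [0, 5, 6, 11, 4, 2, 9, 7, 1, 8, 12, 10, 3]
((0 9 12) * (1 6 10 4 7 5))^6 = (12) = [0, 1, 2, 3, 4, 5, 6, 7, 8, 9, 10, 11, 12]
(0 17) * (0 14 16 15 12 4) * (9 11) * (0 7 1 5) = (0 17 14 16 15 12 4 7 1 5)(9 11) = [17, 5, 2, 3, 7, 0, 6, 1, 8, 11, 10, 9, 4, 13, 16, 12, 15, 14]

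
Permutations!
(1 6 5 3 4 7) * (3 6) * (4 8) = (1 3 8 4 7)(5 6) = [0, 3, 2, 8, 7, 6, 5, 1, 4]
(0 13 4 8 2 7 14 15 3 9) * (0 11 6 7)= (0 13 4 8 2)(3 9 11 6 7 14 15)= [13, 1, 0, 9, 8, 5, 7, 14, 2, 11, 10, 6, 12, 4, 15, 3]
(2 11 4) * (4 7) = (2 11 7 4) = [0, 1, 11, 3, 2, 5, 6, 4, 8, 9, 10, 7]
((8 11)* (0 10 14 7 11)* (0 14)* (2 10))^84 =(14) =[0, 1, 2, 3, 4, 5, 6, 7, 8, 9, 10, 11, 12, 13, 14]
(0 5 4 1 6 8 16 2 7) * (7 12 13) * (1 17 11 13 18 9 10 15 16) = (0 5 4 17 11 13 7)(1 6 8)(2 12 18 9 10 15 16) = [5, 6, 12, 3, 17, 4, 8, 0, 1, 10, 15, 13, 18, 7, 14, 16, 2, 11, 9]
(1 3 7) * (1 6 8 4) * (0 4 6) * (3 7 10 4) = (0 3 10 4 1 7)(6 8) = [3, 7, 2, 10, 1, 5, 8, 0, 6, 9, 4]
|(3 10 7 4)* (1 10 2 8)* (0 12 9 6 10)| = 11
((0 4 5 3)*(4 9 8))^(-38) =(0 5 8)(3 4 9) =[5, 1, 2, 4, 9, 8, 6, 7, 0, 3]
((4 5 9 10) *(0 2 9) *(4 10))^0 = (10) = [0, 1, 2, 3, 4, 5, 6, 7, 8, 9, 10]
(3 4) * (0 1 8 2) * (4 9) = [1, 8, 0, 9, 3, 5, 6, 7, 2, 4] = (0 1 8 2)(3 9 4)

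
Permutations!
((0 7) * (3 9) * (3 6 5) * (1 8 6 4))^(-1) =[7, 4, 2, 5, 9, 6, 8, 0, 1, 3] =(0 7)(1 4 9 3 5 6 8)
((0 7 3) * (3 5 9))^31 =[7, 1, 2, 0, 4, 9, 6, 5, 8, 3] =(0 7 5 9 3)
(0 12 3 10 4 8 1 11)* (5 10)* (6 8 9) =(0 12 3 5 10 4 9 6 8 1 11) =[12, 11, 2, 5, 9, 10, 8, 7, 1, 6, 4, 0, 3]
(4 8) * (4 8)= (8)= [0, 1, 2, 3, 4, 5, 6, 7, 8]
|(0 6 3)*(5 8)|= 6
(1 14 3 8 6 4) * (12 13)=(1 14 3 8 6 4)(12 13)=[0, 14, 2, 8, 1, 5, 4, 7, 6, 9, 10, 11, 13, 12, 3]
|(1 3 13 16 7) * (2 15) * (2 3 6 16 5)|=|(1 6 16 7)(2 15 3 13 5)|=20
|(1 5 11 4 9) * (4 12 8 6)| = |(1 5 11 12 8 6 4 9)| = 8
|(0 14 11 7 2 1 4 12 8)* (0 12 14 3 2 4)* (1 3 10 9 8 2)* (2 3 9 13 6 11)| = |(0 10 13 6 11 7 4 14 2 9 8 12 3 1)| = 14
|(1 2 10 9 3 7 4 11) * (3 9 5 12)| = |(1 2 10 5 12 3 7 4 11)| = 9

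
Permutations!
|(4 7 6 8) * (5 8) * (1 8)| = |(1 8 4 7 6 5)| = 6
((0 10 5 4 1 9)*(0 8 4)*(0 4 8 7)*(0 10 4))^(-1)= (0 5 10 7 9 1 4)= [5, 4, 2, 3, 0, 10, 6, 9, 8, 1, 7]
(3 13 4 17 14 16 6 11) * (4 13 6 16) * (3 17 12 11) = (3 6)(4 12 11 17 14) = [0, 1, 2, 6, 12, 5, 3, 7, 8, 9, 10, 17, 11, 13, 4, 15, 16, 14]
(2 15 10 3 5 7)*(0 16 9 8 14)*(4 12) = [16, 1, 15, 5, 12, 7, 6, 2, 14, 8, 3, 11, 4, 13, 0, 10, 9] = (0 16 9 8 14)(2 15 10 3 5 7)(4 12)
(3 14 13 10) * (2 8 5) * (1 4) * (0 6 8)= (0 6 8 5 2)(1 4)(3 14 13 10)= [6, 4, 0, 14, 1, 2, 8, 7, 5, 9, 3, 11, 12, 10, 13]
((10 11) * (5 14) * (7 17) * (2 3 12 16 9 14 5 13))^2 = (17)(2 12 9 13 3 16 14) = [0, 1, 12, 16, 4, 5, 6, 7, 8, 13, 10, 11, 9, 3, 2, 15, 14, 17]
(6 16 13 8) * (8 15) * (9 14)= [0, 1, 2, 3, 4, 5, 16, 7, 6, 14, 10, 11, 12, 15, 9, 8, 13]= (6 16 13 15 8)(9 14)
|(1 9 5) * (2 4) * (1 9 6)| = |(1 6)(2 4)(5 9)| = 2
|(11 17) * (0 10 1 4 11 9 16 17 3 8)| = 21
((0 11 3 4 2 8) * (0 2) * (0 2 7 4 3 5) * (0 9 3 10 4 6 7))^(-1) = [8, 1, 4, 9, 10, 11, 7, 6, 2, 5, 3, 0] = (0 8 2 4 10 3 9 5 11)(6 7)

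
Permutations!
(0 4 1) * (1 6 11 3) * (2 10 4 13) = (0 13 2 10 4 6 11 3 1) = [13, 0, 10, 1, 6, 5, 11, 7, 8, 9, 4, 3, 12, 2]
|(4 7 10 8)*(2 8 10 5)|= |(10)(2 8 4 7 5)|= 5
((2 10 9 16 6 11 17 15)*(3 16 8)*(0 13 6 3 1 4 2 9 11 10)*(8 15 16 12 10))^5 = (0 4 8 13 2 1 6)(3 16 17 11 10 12)(9 15) = [4, 6, 1, 16, 8, 5, 0, 7, 13, 15, 12, 10, 3, 2, 14, 9, 17, 11]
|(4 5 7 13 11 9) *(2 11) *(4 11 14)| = |(2 14 4 5 7 13)(9 11)| = 6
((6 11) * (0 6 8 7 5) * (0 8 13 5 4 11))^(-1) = (0 6)(4 7 8 5 13 11) = [6, 1, 2, 3, 7, 13, 0, 8, 5, 9, 10, 4, 12, 11]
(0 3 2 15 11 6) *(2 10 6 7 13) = [3, 1, 15, 10, 4, 5, 0, 13, 8, 9, 6, 7, 12, 2, 14, 11] = (0 3 10 6)(2 15 11 7 13)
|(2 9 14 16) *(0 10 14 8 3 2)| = |(0 10 14 16)(2 9 8 3)| = 4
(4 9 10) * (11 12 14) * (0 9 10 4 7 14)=[9, 1, 2, 3, 10, 5, 6, 14, 8, 4, 7, 12, 0, 13, 11]=(0 9 4 10 7 14 11 12)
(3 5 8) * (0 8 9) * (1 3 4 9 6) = (0 8 4 9)(1 3 5 6) = [8, 3, 2, 5, 9, 6, 1, 7, 4, 0]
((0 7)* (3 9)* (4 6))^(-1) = (0 7)(3 9)(4 6) = [7, 1, 2, 9, 6, 5, 4, 0, 8, 3]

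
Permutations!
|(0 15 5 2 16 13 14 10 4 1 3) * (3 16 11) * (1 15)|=|(0 1 16 13 14 10 4 15 5 2 11 3)|=12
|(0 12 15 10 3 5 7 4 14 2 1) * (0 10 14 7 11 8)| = |(0 12 15 14 2 1 10 3 5 11 8)(4 7)| = 22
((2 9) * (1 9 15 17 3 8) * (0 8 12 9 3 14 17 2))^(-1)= (0 9 12 3 1 8)(2 15)(14 17)= [9, 8, 15, 1, 4, 5, 6, 7, 0, 12, 10, 11, 3, 13, 17, 2, 16, 14]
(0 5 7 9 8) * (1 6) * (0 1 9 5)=(1 6 9 8)(5 7)=[0, 6, 2, 3, 4, 7, 9, 5, 1, 8]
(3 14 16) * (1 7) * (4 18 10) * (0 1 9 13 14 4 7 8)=[1, 8, 2, 4, 18, 5, 6, 9, 0, 13, 7, 11, 12, 14, 16, 15, 3, 17, 10]=(0 1 8)(3 4 18 10 7 9 13 14 16)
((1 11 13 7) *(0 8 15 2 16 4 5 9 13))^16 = [16, 15, 9, 3, 7, 1, 6, 8, 4, 11, 10, 2, 12, 0, 14, 5, 13] = (0 16 13)(1 15 5)(2 9 11)(4 7 8)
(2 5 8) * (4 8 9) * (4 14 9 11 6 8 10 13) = (2 5 11 6 8)(4 10 13)(9 14) = [0, 1, 5, 3, 10, 11, 8, 7, 2, 14, 13, 6, 12, 4, 9]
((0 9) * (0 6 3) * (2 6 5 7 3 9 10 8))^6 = [5, 1, 0, 9, 4, 2, 10, 6, 3, 8, 7] = (0 5 2)(3 9 8)(6 10 7)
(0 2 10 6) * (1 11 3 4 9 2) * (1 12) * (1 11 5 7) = [12, 5, 10, 4, 9, 7, 0, 1, 8, 2, 6, 3, 11] = (0 12 11 3 4 9 2 10 6)(1 5 7)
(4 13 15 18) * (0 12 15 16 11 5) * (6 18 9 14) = (0 12 15 9 14 6 18 4 13 16 11 5) = [12, 1, 2, 3, 13, 0, 18, 7, 8, 14, 10, 5, 15, 16, 6, 9, 11, 17, 4]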